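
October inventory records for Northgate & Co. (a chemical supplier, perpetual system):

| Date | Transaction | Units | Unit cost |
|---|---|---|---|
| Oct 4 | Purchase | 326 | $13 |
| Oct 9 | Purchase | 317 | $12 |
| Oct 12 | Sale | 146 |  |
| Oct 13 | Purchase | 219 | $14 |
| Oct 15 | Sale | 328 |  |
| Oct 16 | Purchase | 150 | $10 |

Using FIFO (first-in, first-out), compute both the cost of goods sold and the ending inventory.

Oct 12, 146 sold [FIFO — oldest first]: 146 @ $13 = $1,898
Oct 15, 328 sold [FIFO — oldest first]: 180 @ $13 + 148 @ $12 = $4,116
Total COGS = $1,898 + $4,116 = $6,014
Ending inventory: 169 @ $12 + 219 @ $14 + 150 @ $10 = $6,594
Check: goods available $12,608 = COGS $6,014 + ending $6,594

COGS = $6,014; ending inventory = $6,594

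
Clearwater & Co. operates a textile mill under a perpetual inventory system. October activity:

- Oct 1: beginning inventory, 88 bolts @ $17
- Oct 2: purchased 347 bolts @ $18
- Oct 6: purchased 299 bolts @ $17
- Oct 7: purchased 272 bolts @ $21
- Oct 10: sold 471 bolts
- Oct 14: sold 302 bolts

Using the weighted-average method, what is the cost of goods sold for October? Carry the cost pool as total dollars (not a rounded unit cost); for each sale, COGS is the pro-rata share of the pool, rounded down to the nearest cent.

COGS = $14,243.63

After Oct 1: 88 on hand, pool $1,496.00 (≈ $17.0000 each)
After Oct 2: 435 on hand, pool $7,742.00 (≈ $17.7977 each)
After Oct 6: 734 on hand, pool $12,825.00 (≈ $17.4728 each)
After Oct 7: 1006 on hand, pool $18,537.00 (≈ $18.4264 each)
Oct 10, sell 471: 471/1006 × $18,537.00 → $8,678.85
Oct 14, sell 302: 302/535 × $9,858.15 → $5,564.78
Total COGS = $8,678.85 + $5,564.78 = $14,243.63
Ending inventory (cost pool remaining) = $4,293.37
Check: goods available $18,537.00 = COGS $14,243.63 + ending $4,293.37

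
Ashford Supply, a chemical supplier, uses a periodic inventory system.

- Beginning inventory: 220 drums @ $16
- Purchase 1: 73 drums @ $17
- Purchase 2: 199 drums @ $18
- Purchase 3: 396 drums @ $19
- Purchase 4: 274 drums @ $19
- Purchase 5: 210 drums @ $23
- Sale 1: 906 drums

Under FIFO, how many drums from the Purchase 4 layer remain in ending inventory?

256

Sale 1 (906) [FIFO — oldest first]: 220 @ $16 + 73 @ $17 + 199 @ $18 + 396 @ $19 + 18 @ $19 = $16,209
Ending inventory: 256 @ $19 + 210 @ $23 = $9,694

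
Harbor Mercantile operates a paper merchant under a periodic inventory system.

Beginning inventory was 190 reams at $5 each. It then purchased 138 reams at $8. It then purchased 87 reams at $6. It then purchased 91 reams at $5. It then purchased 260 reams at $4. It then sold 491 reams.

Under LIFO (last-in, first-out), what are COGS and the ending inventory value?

COGS = $2,441; ending inventory = $1,630

Sale 1 (491) [LIFO — newest first]: 260 @ $4 + 91 @ $5 + 87 @ $6 + 53 @ $8 = $2,441
Ending inventory: 190 @ $5 + 85 @ $8 = $1,630
Check: goods available $4,071 = COGS $2,441 + ending $1,630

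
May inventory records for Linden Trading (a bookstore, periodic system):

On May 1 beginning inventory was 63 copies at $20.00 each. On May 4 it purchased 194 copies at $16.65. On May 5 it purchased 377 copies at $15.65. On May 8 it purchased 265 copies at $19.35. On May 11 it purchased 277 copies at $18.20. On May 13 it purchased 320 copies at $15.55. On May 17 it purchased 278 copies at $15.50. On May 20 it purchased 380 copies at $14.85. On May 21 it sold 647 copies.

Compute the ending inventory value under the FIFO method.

Ending inventory = $24,845.60

May 21, 647 sold [FIFO — oldest first]: 63 @ $20.00 + 194 @ $16.65 + 377 @ $15.65 + 13 @ $19.35 = $10,641.70
Ending inventory: 252 @ $19.35 + 277 @ $18.20 + 320 @ $15.55 + 278 @ $15.50 + 380 @ $14.85 = $24,845.60
Check: goods available $35,487.30 = COGS $10,641.70 + ending $24,845.60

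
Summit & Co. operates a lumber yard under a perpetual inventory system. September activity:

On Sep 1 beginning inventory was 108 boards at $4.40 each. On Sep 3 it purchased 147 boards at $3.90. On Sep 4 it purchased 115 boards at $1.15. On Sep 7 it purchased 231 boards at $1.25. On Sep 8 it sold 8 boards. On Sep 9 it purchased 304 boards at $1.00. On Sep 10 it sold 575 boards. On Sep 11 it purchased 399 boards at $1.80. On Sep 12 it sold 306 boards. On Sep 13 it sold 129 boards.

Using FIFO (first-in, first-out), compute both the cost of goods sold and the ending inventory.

Sep 8, 8 sold [FIFO — oldest first]: 8 @ $4.40 = $35.20
Sep 10, 575 sold [FIFO — oldest first]: 100 @ $4.40 + 147 @ $3.90 + 115 @ $1.15 + 213 @ $1.25 = $1,411.80
Sep 12, 306 sold [FIFO — oldest first]: 18 @ $1.25 + 288 @ $1.00 = $310.50
Sep 13, 129 sold [FIFO — oldest first]: 16 @ $1.00 + 113 @ $1.80 = $219.40
Total COGS = $35.20 + $1,411.80 + $310.50 + $219.40 = $1,976.90
Ending inventory: 286 @ $1.80 = $514.80
Check: goods available $2,491.70 = COGS $1,976.90 + ending $514.80

COGS = $1,976.90; ending inventory = $514.80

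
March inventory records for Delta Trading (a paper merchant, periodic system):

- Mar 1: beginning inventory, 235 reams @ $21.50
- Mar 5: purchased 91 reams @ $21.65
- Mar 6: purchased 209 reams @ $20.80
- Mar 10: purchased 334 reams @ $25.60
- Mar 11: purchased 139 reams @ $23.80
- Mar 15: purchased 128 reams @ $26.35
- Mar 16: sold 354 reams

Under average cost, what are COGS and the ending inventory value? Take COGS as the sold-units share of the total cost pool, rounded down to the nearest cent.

Mar 16, sell 354: 354/1136 × $26,601.25 → $8,289.47
Ending inventory (cost pool remaining) = $18,311.78

COGS = $8,289.47; ending inventory = $18,311.78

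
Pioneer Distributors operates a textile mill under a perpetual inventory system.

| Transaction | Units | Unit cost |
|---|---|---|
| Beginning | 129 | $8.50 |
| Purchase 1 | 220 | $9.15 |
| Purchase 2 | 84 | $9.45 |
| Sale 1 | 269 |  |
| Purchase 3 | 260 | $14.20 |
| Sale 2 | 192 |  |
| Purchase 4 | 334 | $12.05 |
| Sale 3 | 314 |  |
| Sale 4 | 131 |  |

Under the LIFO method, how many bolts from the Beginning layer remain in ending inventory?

121

Sale 1 (269) [LIFO — newest first]: 84 @ $9.45 + 185 @ $9.15 = $2,486.55
Sale 2 (192) [LIFO — newest first]: 192 @ $14.20 = $2,726.40
Sale 3 (314) [LIFO — newest first]: 314 @ $12.05 = $3,783.70
Sale 4 (131) [LIFO — newest first]: 20 @ $12.05 + 68 @ $14.20 + 35 @ $9.15 + 8 @ $8.50 = $1,594.85
Total COGS = $2,486.55 + $2,726.40 + $3,783.70 + $1,594.85 = $10,591.50
Ending inventory: 121 @ $8.50 = $1,028.50
Check: goods available $11,620.00 = COGS $10,591.50 + ending $1,028.50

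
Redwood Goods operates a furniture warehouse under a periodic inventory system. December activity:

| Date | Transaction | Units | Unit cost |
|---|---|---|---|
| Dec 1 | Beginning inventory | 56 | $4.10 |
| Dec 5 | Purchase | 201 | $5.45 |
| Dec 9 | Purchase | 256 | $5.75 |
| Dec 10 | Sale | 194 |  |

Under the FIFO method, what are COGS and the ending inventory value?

Dec 10, 194 sold [FIFO — oldest first]: 56 @ $4.10 + 138 @ $5.45 = $981.70
Ending inventory: 63 @ $5.45 + 256 @ $5.75 = $1,815.35
Check: goods available $2,797.05 = COGS $981.70 + ending $1,815.35

COGS = $981.70; ending inventory = $1,815.35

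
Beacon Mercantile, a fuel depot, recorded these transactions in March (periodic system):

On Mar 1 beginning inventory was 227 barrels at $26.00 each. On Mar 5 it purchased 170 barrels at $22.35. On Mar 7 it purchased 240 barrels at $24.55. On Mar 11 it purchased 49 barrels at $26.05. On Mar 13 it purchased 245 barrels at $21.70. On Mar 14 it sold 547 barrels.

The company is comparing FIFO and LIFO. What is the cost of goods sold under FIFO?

FIFO COGS: 227 @ $26.00 + 170 @ $22.35 + 150 @ $24.55 = $13,384.00
LIFO COGS: 245 @ $21.70 + 49 @ $26.05 + 240 @ $24.55 + 13 @ $22.35 = $12,775.50

COGS = $13,384.00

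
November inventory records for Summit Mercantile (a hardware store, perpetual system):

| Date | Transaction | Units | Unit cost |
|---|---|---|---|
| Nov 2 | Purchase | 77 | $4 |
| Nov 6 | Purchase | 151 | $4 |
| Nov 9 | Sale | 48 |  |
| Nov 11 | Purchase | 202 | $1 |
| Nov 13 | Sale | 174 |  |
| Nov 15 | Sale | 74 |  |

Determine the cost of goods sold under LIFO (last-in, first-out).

Nov 9, 48 sold [LIFO — newest first]: 48 @ $4 = $192
Nov 13, 174 sold [LIFO — newest first]: 174 @ $1 = $174
Nov 15, 74 sold [LIFO — newest first]: 28 @ $1 + 46 @ $4 = $212
Total COGS = $192 + $174 + $212 = $578
Ending inventory: 77 @ $4 + 57 @ $4 = $536
Check: goods available $1,114 = COGS $578 + ending $536

COGS = $578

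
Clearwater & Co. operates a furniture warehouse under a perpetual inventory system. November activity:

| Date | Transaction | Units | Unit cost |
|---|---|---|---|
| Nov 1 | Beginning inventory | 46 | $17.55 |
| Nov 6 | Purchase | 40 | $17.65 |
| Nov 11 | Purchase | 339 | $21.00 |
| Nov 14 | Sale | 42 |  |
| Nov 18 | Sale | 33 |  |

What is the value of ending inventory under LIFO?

Ending inventory = $7,057.30

Nov 14, 42 sold [LIFO — newest first]: 42 @ $21.00 = $882.00
Nov 18, 33 sold [LIFO — newest first]: 33 @ $21.00 = $693.00
Total COGS = $882.00 + $693.00 = $1,575.00
Ending inventory: 46 @ $17.55 + 40 @ $17.65 + 264 @ $21.00 = $7,057.30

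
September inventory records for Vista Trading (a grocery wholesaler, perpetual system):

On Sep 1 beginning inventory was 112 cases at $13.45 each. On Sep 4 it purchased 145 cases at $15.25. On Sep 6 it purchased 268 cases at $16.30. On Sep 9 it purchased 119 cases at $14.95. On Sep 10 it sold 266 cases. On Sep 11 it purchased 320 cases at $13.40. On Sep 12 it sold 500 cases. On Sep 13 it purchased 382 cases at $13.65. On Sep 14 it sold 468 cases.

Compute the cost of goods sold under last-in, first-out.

COGS = $17,861.00

Sep 10, 266 sold [LIFO — newest first]: 119 @ $14.95 + 147 @ $16.30 = $4,175.15
Sep 12, 500 sold [LIFO — newest first]: 320 @ $13.40 + 121 @ $16.30 + 59 @ $15.25 = $7,160.05
Sep 14, 468 sold [LIFO — newest first]: 382 @ $13.65 + 86 @ $15.25 = $6,525.80
Total COGS = $4,175.15 + $7,160.05 + $6,525.80 = $17,861.00
Ending inventory: 112 @ $13.45 = $1,506.40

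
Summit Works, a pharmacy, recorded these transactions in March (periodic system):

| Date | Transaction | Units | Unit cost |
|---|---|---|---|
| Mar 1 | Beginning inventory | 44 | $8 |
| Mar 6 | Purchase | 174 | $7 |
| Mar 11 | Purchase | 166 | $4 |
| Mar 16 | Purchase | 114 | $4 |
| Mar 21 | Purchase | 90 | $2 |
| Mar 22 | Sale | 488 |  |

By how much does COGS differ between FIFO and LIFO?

$524

FIFO COGS: 44 @ $8 + 174 @ $7 + 166 @ $4 + 104 @ $4 = $2,650
LIFO COGS: 90 @ $2 + 114 @ $4 + 166 @ $4 + 118 @ $7 = $2,126
Difference = |$2,650 − $2,126| = $524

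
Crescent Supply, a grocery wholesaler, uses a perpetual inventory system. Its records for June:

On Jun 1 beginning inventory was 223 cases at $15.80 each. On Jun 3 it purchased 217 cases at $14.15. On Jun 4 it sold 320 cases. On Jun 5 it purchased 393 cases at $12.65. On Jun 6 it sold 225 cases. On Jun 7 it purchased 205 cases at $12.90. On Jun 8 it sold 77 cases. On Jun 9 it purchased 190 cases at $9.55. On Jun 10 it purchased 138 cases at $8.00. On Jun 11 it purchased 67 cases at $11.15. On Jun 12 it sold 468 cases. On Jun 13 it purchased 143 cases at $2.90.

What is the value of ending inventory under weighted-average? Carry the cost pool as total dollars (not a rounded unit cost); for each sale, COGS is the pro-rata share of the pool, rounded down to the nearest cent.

After Jun 1: 223 on hand, pool $3,523.40 (≈ $15.8000 each)
After Jun 3: 440 on hand, pool $6,593.95 (≈ $14.9863 each)
Jun 4, sell 320: 320/440 × $6,593.95 → $4,795.60
After Jun 5: 513 on hand, pool $6,769.80 (≈ $13.1965 each)
Jun 6, sell 225: 225/513 × $6,769.80 → $2,969.21
After Jun 7: 493 on hand, pool $6,445.09 (≈ $13.0732 each)
Jun 8, sell 77: 77/493 × $6,445.09 → $1,006.63
After Jun 9: 606 on hand, pool $7,252.96 (≈ $11.9686 each)
After Jun 10: 744 on hand, pool $8,356.96 (≈ $11.2325 each)
After Jun 11: 811 on hand, pool $9,104.01 (≈ $11.2257 each)
Jun 12, sell 468: 468/811 × $9,104.01 → $5,253.60
After Jun 13: 486 on hand, pool $4,265.11 (≈ $8.7759 each)
Total COGS = $4,795.60 + $2,969.21 + $1,006.63 + $5,253.60 = $14,025.04
Ending inventory (cost pool remaining) = $4,265.11

Ending inventory = $4,265.11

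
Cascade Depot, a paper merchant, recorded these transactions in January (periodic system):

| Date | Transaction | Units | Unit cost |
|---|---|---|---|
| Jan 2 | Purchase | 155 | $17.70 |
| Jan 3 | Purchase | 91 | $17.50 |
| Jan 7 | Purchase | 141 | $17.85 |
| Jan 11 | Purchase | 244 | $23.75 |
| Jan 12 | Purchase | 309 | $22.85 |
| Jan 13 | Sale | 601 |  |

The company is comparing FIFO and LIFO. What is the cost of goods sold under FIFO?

FIFO COGS: 155 @ $17.70 + 91 @ $17.50 + 141 @ $17.85 + 214 @ $23.75 = $11,935.35
LIFO COGS: 309 @ $22.85 + 244 @ $23.75 + 48 @ $17.85 = $13,712.45

COGS = $11,935.35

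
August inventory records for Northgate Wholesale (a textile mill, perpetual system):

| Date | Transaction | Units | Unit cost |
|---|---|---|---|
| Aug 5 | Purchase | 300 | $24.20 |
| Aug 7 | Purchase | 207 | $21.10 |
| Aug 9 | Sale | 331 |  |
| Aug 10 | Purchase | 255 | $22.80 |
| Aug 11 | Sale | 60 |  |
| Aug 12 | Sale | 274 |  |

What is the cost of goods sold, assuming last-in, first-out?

Aug 9, 331 sold [LIFO — newest first]: 207 @ $21.10 + 124 @ $24.20 = $7,368.50
Aug 11, 60 sold [LIFO — newest first]: 60 @ $22.80 = $1,368.00
Aug 12, 274 sold [LIFO — newest first]: 195 @ $22.80 + 79 @ $24.20 = $6,357.80
Total COGS = $7,368.50 + $1,368.00 + $6,357.80 = $15,094.30
Ending inventory: 97 @ $24.20 = $2,347.40
Check: goods available $17,441.70 = COGS $15,094.30 + ending $2,347.40

COGS = $15,094.30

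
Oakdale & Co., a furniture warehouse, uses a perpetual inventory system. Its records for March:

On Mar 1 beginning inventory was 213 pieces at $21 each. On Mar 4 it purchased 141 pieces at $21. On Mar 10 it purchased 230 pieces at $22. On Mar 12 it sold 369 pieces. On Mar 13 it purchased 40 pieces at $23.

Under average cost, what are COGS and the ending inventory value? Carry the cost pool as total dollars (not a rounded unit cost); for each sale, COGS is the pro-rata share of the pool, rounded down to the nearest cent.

COGS = $7,894.32; ending inventory = $5,519.68

After Mar 1: 213 on hand, pool $4,473.00 (≈ $21.0000 each)
After Mar 4: 354 on hand, pool $7,434.00 (≈ $21.0000 each)
After Mar 10: 584 on hand, pool $12,494.00 (≈ $21.3938 each)
Mar 12, sell 369: 369/584 × $12,494.00 → $7,894.32
After Mar 13: 255 on hand, pool $5,519.68 (≈ $21.6458 each)
Ending inventory (cost pool remaining) = $5,519.68
Check: goods available $13,414.00 = COGS $7,894.32 + ending $5,519.68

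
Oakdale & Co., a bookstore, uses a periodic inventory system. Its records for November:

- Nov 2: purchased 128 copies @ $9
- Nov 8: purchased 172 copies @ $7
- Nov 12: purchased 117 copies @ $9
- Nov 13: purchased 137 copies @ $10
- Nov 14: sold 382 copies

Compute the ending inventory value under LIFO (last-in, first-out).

Ending inventory = $1,460

Nov 14, 382 sold [LIFO — newest first]: 137 @ $10 + 117 @ $9 + 128 @ $7 = $3,319
Ending inventory: 128 @ $9 + 44 @ $7 = $1,460
Check: goods available $4,779 = COGS $3,319 + ending $1,460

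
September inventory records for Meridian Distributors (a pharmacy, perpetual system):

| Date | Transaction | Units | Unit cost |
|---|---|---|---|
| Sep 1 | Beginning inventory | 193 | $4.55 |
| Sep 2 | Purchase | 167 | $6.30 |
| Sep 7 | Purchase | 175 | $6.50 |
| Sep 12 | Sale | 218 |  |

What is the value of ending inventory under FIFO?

Sep 12, 218 sold [FIFO — oldest first]: 193 @ $4.55 + 25 @ $6.30 = $1,035.65
Ending inventory: 142 @ $6.30 + 175 @ $6.50 = $2,032.10

Ending inventory = $2,032.10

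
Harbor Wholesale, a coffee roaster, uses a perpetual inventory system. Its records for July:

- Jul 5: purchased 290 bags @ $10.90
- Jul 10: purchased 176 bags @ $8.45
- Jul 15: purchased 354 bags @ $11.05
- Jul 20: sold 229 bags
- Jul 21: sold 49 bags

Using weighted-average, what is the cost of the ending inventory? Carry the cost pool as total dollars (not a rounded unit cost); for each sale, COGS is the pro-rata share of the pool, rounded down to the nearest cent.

Ending inventory = $5,657.90

After Jul 5: 290 on hand, pool $3,161.00 (≈ $10.9000 each)
After Jul 10: 466 on hand, pool $4,648.20 (≈ $9.9747 each)
After Jul 15: 820 on hand, pool $8,559.90 (≈ $10.4389 each)
Jul 20, sell 229: 229/820 × $8,559.90 → $2,390.50
Jul 21, sell 49: 49/591 × $6,169.40 → $511.50
Total COGS = $2,390.50 + $511.50 = $2,902.00
Ending inventory (cost pool remaining) = $5,657.90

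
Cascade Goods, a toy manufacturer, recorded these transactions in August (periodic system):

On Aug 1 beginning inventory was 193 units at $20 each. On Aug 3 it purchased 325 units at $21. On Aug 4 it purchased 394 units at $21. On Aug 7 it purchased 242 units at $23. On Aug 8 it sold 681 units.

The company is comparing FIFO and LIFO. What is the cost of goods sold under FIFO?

FIFO COGS: 193 @ $20 + 325 @ $21 + 163 @ $21 = $14,108
LIFO COGS: 242 @ $23 + 394 @ $21 + 45 @ $21 = $14,785

COGS = $14,108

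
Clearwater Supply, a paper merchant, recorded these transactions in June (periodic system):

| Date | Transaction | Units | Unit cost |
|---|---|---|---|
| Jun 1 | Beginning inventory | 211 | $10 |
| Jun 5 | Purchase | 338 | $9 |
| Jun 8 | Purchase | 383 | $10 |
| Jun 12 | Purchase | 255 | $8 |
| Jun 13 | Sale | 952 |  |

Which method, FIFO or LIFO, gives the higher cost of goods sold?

FIFO

FIFO COGS: 211 @ $10 + 338 @ $9 + 383 @ $10 + 20 @ $8 = $9,142
LIFO COGS: 255 @ $8 + 383 @ $10 + 314 @ $9 = $8,696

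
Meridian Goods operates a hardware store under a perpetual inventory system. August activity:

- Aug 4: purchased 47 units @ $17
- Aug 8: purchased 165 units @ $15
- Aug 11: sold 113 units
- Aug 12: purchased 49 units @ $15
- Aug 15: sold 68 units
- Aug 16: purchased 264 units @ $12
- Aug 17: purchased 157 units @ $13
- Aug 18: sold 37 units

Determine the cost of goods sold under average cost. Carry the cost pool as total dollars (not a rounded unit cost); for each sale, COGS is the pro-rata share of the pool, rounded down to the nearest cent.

COGS = $3,260.34

After Aug 4: 47 on hand, pool $799.00 (≈ $17.0000 each)
After Aug 8: 212 on hand, pool $3,274.00 (≈ $15.4434 each)
Aug 11, sell 113: 113/212 × $3,274.00 → $1,745.10
After Aug 12: 148 on hand, pool $2,263.90 (≈ $15.2966 each)
Aug 15, sell 68: 68/148 × $2,263.90 → $1,040.17
After Aug 16: 344 on hand, pool $4,391.73 (≈ $12.7667 each)
After Aug 17: 501 on hand, pool $6,432.73 (≈ $12.8398 each)
Aug 18, sell 37: 37/501 × $6,432.73 → $475.07
Total COGS = $1,745.10 + $1,040.17 + $475.07 = $3,260.34
Ending inventory (cost pool remaining) = $5,957.66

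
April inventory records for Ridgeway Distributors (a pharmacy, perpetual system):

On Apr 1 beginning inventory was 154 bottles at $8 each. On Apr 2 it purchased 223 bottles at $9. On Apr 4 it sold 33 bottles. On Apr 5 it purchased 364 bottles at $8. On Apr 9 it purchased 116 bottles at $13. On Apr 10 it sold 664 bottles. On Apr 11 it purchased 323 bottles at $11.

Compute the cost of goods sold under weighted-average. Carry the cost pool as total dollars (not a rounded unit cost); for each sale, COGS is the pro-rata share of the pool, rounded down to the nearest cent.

After Apr 1: 154 on hand, pool $1,232.00 (≈ $8.0000 each)
After Apr 2: 377 on hand, pool $3,239.00 (≈ $8.5915 each)
Apr 4, sell 33: 33/377 × $3,239.00 → $283.51
After Apr 5: 708 on hand, pool $5,867.49 (≈ $8.2874 each)
After Apr 9: 824 on hand, pool $7,375.49 (≈ $8.9508 each)
Apr 10, sell 664: 664/824 × $7,375.49 → $5,943.35
After Apr 11: 483 on hand, pool $4,985.14 (≈ $10.3212 each)
Total COGS = $283.51 + $5,943.35 = $6,226.86
Ending inventory (cost pool remaining) = $4,985.14

COGS = $6,226.86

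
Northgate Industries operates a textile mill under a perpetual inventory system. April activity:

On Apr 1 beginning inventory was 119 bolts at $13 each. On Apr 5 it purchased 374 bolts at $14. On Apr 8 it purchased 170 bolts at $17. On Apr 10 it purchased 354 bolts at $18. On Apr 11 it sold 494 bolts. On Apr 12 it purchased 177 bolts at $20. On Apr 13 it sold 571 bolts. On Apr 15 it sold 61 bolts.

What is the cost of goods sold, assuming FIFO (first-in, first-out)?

Apr 11, 494 sold [FIFO — oldest first]: 119 @ $13 + 374 @ $14 + 1 @ $17 = $6,800
Apr 13, 571 sold [FIFO — oldest first]: 169 @ $17 + 354 @ $18 + 48 @ $20 = $10,205
Apr 15, 61 sold [FIFO — oldest first]: 61 @ $20 = $1,220
Total COGS = $6,800 + $10,205 + $1,220 = $18,225
Ending inventory: 68 @ $20 = $1,360
Check: goods available $19,585 = COGS $18,225 + ending $1,360

COGS = $18,225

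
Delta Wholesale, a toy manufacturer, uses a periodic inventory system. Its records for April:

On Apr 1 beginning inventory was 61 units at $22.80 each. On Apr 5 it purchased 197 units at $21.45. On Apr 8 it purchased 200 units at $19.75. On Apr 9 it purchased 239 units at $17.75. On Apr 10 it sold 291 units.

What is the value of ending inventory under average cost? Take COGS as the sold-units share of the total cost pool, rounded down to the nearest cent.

Ending inventory = $8,043.52

Apr 10, sell 291: 291/697 × $13,808.70 → $5,765.18
Ending inventory (cost pool remaining) = $8,043.52
Check: goods available $13,808.70 = COGS $5,765.18 + ending $8,043.52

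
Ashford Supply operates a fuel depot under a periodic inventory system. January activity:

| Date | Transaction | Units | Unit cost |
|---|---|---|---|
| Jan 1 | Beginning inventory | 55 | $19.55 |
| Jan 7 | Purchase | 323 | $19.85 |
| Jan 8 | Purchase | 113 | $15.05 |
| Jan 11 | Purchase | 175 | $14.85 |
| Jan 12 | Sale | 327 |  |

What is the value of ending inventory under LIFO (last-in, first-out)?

Ending inventory = $6,712.65

Jan 12, 327 sold [LIFO — newest first]: 175 @ $14.85 + 113 @ $15.05 + 39 @ $19.85 = $5,073.55
Ending inventory: 55 @ $19.55 + 284 @ $19.85 = $6,712.65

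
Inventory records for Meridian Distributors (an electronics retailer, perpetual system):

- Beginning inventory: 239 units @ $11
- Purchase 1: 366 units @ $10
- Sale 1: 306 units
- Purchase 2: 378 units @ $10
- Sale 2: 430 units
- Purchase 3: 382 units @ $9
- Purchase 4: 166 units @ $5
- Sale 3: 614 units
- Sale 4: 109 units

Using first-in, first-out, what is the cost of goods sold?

COGS = $13,977

Sale 1 (306) [FIFO — oldest first]: 239 @ $11 + 67 @ $10 = $3,299
Sale 2 (430) [FIFO — oldest first]: 299 @ $10 + 131 @ $10 = $4,300
Sale 3 (614) [FIFO — oldest first]: 247 @ $10 + 367 @ $9 = $5,773
Sale 4 (109) [FIFO — oldest first]: 15 @ $9 + 94 @ $5 = $605
Total COGS = $3,299 + $4,300 + $5,773 + $605 = $13,977
Ending inventory: 72 @ $5 = $360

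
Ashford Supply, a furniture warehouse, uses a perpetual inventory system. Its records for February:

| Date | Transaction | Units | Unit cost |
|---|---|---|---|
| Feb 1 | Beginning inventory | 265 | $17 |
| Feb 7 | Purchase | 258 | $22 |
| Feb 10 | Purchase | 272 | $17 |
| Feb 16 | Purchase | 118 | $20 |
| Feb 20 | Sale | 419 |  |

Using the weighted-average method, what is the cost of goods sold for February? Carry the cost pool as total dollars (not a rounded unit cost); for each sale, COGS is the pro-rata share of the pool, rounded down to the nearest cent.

After Feb 1: 265 on hand, pool $4,505.00 (≈ $17.0000 each)
After Feb 7: 523 on hand, pool $10,181.00 (≈ $19.4665 each)
After Feb 10: 795 on hand, pool $14,805.00 (≈ $18.6226 each)
After Feb 16: 913 on hand, pool $17,165.00 (≈ $18.8007 each)
Feb 20, sell 419: 419/913 × $17,165.00 → $7,877.47
Ending inventory (cost pool remaining) = $9,287.53
Check: goods available $17,165.00 = COGS $7,877.47 + ending $9,287.53

COGS = $7,877.47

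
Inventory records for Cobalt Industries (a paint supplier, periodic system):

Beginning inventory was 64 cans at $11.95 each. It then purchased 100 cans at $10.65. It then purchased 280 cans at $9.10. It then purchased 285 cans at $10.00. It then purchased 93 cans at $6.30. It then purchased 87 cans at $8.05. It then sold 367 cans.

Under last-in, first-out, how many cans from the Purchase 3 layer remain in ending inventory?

Sale 1 (367) [LIFO — newest first]: 87 @ $8.05 + 93 @ $6.30 + 187 @ $10.00 = $3,156.25
Ending inventory: 64 @ $11.95 + 100 @ $10.65 + 280 @ $9.10 + 98 @ $10.00 = $5,357.80
Check: goods available $8,514.05 = COGS $3,156.25 + ending $5,357.80

98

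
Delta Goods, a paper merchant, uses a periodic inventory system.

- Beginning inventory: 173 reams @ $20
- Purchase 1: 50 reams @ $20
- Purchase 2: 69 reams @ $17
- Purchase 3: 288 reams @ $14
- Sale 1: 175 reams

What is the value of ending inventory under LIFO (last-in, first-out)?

Ending inventory = $7,215

Sale 1 (175) [LIFO — newest first]: 175 @ $14 = $2,450
Ending inventory: 173 @ $20 + 50 @ $20 + 69 @ $17 + 113 @ $14 = $7,215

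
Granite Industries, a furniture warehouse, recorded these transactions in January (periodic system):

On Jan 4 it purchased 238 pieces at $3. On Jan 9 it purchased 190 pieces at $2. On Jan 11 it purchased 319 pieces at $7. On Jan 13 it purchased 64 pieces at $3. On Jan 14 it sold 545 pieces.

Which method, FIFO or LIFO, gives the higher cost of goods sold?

LIFO

FIFO COGS: 238 @ $3 + 190 @ $2 + 117 @ $7 = $1,913
LIFO COGS: 64 @ $3 + 319 @ $7 + 162 @ $2 = $2,749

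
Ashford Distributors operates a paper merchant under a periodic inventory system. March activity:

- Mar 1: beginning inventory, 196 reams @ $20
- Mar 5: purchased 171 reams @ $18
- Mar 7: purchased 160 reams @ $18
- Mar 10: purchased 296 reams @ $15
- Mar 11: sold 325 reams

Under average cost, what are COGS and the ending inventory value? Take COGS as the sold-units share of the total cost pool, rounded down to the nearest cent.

Mar 11, sell 325: 325/823 × $14,318.00 → $5,654.13
Ending inventory (cost pool remaining) = $8,663.87
Check: goods available $14,318.00 = COGS $5,654.13 + ending $8,663.87

COGS = $5,654.13; ending inventory = $8,663.87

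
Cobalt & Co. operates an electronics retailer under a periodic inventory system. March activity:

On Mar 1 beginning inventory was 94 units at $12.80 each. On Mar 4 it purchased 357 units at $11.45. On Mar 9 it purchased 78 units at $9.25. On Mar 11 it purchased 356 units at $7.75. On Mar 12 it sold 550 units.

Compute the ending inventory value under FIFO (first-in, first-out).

Mar 12, 550 sold [FIFO — oldest first]: 94 @ $12.80 + 357 @ $11.45 + 78 @ $9.25 + 21 @ $7.75 = $6,175.10
Ending inventory: 335 @ $7.75 = $2,596.25
Check: goods available $8,771.35 = COGS $6,175.10 + ending $2,596.25

Ending inventory = $2,596.25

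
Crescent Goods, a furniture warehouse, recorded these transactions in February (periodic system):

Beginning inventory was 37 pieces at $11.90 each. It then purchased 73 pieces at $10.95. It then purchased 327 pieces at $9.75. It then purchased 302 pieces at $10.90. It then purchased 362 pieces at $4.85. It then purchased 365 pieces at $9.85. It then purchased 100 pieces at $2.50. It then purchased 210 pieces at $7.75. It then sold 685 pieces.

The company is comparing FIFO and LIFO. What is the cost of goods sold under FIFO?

COGS = $7,131.10

FIFO COGS: 37 @ $11.90 + 73 @ $10.95 + 327 @ $9.75 + 248 @ $10.90 = $7,131.10
LIFO COGS: 210 @ $7.75 + 100 @ $2.50 + 365 @ $9.85 + 10 @ $4.85 = $5,521.25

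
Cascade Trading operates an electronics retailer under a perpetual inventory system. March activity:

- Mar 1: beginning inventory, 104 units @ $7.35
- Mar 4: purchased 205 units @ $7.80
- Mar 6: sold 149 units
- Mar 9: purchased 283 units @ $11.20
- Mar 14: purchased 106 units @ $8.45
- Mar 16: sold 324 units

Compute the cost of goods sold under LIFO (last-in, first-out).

Mar 6, 149 sold [LIFO — newest first]: 149 @ $7.80 = $1,162.20
Mar 16, 324 sold [LIFO — newest first]: 106 @ $8.45 + 218 @ $11.20 = $3,337.30
Total COGS = $1,162.20 + $3,337.30 = $4,499.50
Ending inventory: 104 @ $7.35 + 56 @ $7.80 + 65 @ $11.20 = $1,929.20
Check: goods available $6,428.70 = COGS $4,499.50 + ending $1,929.20

COGS = $4,499.50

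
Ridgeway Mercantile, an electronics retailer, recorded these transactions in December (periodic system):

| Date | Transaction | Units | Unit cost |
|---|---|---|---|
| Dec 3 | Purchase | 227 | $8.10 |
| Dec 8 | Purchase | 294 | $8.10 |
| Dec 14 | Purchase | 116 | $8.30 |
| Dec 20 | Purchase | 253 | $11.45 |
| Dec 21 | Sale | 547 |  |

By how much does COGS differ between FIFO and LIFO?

FIFO COGS: 227 @ $8.10 + 294 @ $8.10 + 26 @ $8.30 = $4,435.90
LIFO COGS: 253 @ $11.45 + 116 @ $8.30 + 178 @ $8.10 = $5,301.45
Difference = |$4,435.90 − $5,301.45| = $865.55

$865.55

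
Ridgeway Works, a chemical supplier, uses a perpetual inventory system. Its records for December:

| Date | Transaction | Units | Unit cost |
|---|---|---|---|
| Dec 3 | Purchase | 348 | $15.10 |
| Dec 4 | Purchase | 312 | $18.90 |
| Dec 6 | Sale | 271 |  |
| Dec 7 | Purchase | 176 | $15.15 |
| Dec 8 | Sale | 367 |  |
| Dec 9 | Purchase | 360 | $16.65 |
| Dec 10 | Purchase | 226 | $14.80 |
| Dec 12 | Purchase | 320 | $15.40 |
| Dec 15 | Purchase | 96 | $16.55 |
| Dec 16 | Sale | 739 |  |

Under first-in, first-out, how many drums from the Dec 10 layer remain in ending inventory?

Dec 6, 271 sold [FIFO — oldest first]: 271 @ $15.10 = $4,092.10
Dec 8, 367 sold [FIFO — oldest first]: 77 @ $15.10 + 290 @ $18.90 = $6,643.70
Dec 16, 739 sold [FIFO — oldest first]: 22 @ $18.90 + 176 @ $15.15 + 360 @ $16.65 + 181 @ $14.80 = $11,755.00
Total COGS = $4,092.10 + $6,643.70 + $11,755.00 = $22,490.80
Ending inventory: 45 @ $14.80 + 320 @ $15.40 + 96 @ $16.55 = $7,182.80
Check: goods available $29,673.60 = COGS $22,490.80 + ending $7,182.80

45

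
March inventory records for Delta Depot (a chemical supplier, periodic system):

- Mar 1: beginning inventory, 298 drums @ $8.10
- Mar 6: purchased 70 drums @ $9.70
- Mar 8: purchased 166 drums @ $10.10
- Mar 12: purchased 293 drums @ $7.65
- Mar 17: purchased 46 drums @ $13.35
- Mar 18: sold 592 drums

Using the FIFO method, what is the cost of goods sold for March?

Mar 18, 592 sold [FIFO — oldest first]: 298 @ $8.10 + 70 @ $9.70 + 166 @ $10.10 + 58 @ $7.65 = $5,213.10
Ending inventory: 235 @ $7.65 + 46 @ $13.35 = $2,411.85

COGS = $5,213.10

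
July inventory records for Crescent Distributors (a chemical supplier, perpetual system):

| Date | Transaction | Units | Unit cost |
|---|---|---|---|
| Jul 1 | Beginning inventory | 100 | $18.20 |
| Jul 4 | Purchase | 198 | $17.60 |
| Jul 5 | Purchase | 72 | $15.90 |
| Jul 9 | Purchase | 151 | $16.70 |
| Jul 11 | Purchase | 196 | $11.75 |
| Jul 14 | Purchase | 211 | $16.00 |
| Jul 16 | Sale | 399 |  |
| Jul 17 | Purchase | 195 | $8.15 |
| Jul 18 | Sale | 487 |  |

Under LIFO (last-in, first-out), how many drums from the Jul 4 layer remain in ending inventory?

137

Jul 16, 399 sold [LIFO — newest first]: 211 @ $16.00 + 188 @ $11.75 = $5,585.00
Jul 18, 487 sold [LIFO — newest first]: 195 @ $8.15 + 8 @ $11.75 + 151 @ $16.70 + 72 @ $15.90 + 61 @ $17.60 = $6,423.35
Total COGS = $5,585.00 + $6,423.35 = $12,008.35
Ending inventory: 100 @ $18.20 + 137 @ $17.60 = $4,231.20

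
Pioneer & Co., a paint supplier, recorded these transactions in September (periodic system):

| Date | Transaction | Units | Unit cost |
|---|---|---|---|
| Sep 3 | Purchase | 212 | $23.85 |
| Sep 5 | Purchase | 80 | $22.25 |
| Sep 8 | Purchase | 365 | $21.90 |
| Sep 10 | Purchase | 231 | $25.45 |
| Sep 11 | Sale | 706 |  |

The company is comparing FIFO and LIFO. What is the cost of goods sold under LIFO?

FIFO COGS: 212 @ $23.85 + 80 @ $22.25 + 365 @ $21.90 + 49 @ $25.45 = $16,076.75
LIFO COGS: 231 @ $25.45 + 365 @ $21.90 + 80 @ $22.25 + 30 @ $23.85 = $16,367.95

COGS = $16,367.95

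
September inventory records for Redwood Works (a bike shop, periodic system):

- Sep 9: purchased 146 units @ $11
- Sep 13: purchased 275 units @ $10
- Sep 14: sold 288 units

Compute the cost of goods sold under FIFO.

Sep 14, 288 sold [FIFO — oldest first]: 146 @ $11 + 142 @ $10 = $3,026
Ending inventory: 133 @ $10 = $1,330
Check: goods available $4,356 = COGS $3,026 + ending $1,330

COGS = $3,026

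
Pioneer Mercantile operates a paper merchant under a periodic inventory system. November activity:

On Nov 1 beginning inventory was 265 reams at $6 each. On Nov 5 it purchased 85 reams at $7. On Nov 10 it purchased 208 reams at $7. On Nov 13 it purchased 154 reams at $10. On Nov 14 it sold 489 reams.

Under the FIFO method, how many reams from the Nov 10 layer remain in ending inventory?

69

Nov 14, 489 sold [FIFO — oldest first]: 265 @ $6 + 85 @ $7 + 139 @ $7 = $3,158
Ending inventory: 69 @ $7 + 154 @ $10 = $2,023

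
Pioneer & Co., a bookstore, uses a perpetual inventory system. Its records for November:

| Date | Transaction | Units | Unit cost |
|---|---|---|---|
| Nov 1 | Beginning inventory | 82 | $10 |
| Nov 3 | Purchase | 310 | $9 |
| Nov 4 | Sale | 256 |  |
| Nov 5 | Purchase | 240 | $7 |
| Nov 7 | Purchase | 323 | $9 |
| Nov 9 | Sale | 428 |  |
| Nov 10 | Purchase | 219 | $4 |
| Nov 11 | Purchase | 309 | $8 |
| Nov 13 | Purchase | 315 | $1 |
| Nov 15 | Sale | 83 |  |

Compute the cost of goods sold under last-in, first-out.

COGS = $6,029

Nov 4, 256 sold [LIFO — newest first]: 256 @ $9 = $2,304
Nov 9, 428 sold [LIFO — newest first]: 323 @ $9 + 105 @ $7 = $3,642
Nov 15, 83 sold [LIFO — newest first]: 83 @ $1 = $83
Total COGS = $2,304 + $3,642 + $83 = $6,029
Ending inventory: 82 @ $10 + 54 @ $9 + 135 @ $7 + 219 @ $4 + 309 @ $8 + 232 @ $1 = $5,831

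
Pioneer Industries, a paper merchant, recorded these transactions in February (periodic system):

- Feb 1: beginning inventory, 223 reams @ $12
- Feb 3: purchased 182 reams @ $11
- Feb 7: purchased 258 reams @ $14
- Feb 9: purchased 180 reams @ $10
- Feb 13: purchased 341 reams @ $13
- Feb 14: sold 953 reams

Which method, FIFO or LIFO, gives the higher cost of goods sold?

LIFO

FIFO COGS: 223 @ $12 + 182 @ $11 + 258 @ $14 + 180 @ $10 + 110 @ $13 = $11,520
LIFO COGS: 341 @ $13 + 180 @ $10 + 258 @ $14 + 174 @ $11 = $11,759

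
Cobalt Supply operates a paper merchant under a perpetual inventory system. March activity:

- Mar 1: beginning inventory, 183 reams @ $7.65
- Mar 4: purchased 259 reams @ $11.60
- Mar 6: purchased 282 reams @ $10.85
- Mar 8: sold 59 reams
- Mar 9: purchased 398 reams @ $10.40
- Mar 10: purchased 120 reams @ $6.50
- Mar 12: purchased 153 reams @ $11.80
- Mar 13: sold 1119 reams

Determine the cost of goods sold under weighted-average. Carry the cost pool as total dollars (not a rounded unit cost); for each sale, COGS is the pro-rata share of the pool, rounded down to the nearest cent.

COGS = $11,982.85

After Mar 1: 183 on hand, pool $1,399.95 (≈ $7.6500 each)
After Mar 4: 442 on hand, pool $4,404.35 (≈ $9.9646 each)
After Mar 6: 724 on hand, pool $7,464.05 (≈ $10.3095 each)
Mar 8, sell 59: 59/724 × $7,464.05 → $608.25
After Mar 9: 1063 on hand, pool $10,995.00 (≈ $10.3434 each)
After Mar 10: 1183 on hand, pool $11,775.00 (≈ $9.9535 each)
After Mar 12: 1336 on hand, pool $13,580.40 (≈ $10.1650 each)
Mar 13, sell 1119: 1119/1336 × $13,580.40 → $11,374.60
Total COGS = $608.25 + $11,374.60 = $11,982.85
Ending inventory (cost pool remaining) = $2,205.80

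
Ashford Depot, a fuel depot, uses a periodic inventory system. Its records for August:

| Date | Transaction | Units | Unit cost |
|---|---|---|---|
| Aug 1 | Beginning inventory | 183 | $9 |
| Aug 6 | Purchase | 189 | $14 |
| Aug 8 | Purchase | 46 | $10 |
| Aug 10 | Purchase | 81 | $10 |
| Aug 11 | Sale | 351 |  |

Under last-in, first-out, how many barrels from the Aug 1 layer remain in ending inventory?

Aug 11, 351 sold [LIFO — newest first]: 81 @ $10 + 46 @ $10 + 189 @ $14 + 35 @ $9 = $4,231
Ending inventory: 148 @ $9 = $1,332
Check: goods available $5,563 = COGS $4,231 + ending $1,332

148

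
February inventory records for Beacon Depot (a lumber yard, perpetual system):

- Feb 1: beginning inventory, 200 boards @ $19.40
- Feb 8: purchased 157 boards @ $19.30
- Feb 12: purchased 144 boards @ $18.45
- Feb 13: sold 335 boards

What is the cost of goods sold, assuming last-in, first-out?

Feb 13, 335 sold [LIFO — newest first]: 144 @ $18.45 + 157 @ $19.30 + 34 @ $19.40 = $6,346.50
Ending inventory: 166 @ $19.40 = $3,220.40

COGS = $6,346.50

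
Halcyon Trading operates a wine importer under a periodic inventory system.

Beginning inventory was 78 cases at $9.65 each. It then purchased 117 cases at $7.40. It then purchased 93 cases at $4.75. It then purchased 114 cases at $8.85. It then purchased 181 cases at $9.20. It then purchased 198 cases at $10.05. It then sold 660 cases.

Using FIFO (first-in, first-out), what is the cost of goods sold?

Sale 1 (660) [FIFO — oldest first]: 78 @ $9.65 + 117 @ $7.40 + 93 @ $4.75 + 114 @ $8.85 + 181 @ $9.20 + 77 @ $10.05 = $5,508.20
Ending inventory: 121 @ $10.05 = $1,216.05

COGS = $5,508.20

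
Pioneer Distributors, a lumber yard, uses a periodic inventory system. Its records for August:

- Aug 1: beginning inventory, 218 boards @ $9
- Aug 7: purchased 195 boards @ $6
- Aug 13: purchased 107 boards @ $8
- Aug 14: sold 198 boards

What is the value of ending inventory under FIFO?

Ending inventory = $2,206

Aug 14, 198 sold [FIFO — oldest first]: 198 @ $9 = $1,782
Ending inventory: 20 @ $9 + 195 @ $6 + 107 @ $8 = $2,206
Check: goods available $3,988 = COGS $1,782 + ending $2,206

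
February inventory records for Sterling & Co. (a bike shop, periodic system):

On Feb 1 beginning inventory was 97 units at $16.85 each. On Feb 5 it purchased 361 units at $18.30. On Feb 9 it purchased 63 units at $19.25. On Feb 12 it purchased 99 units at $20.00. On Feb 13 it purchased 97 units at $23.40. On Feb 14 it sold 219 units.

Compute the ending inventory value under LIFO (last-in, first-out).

Feb 14, 219 sold [LIFO — newest first]: 97 @ $23.40 + 99 @ $20.00 + 23 @ $19.25 = $4,692.55
Ending inventory: 97 @ $16.85 + 361 @ $18.30 + 40 @ $19.25 = $9,010.75

Ending inventory = $9,010.75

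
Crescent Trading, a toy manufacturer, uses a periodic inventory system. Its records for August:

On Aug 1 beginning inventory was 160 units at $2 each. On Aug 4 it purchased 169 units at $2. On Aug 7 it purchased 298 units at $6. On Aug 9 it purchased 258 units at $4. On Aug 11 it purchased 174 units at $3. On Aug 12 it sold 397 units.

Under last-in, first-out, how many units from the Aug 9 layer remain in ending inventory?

Aug 12, 397 sold [LIFO — newest first]: 174 @ $3 + 223 @ $4 = $1,414
Ending inventory: 160 @ $2 + 169 @ $2 + 298 @ $6 + 35 @ $4 = $2,586
Check: goods available $4,000 = COGS $1,414 + ending $2,586

35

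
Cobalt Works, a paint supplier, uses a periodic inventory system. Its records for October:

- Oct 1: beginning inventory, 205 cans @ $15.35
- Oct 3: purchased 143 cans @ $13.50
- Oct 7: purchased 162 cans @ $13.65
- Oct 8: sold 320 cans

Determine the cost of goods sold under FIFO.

Oct 8, 320 sold [FIFO — oldest first]: 205 @ $15.35 + 115 @ $13.50 = $4,699.25
Ending inventory: 28 @ $13.50 + 162 @ $13.65 = $2,589.30

COGS = $4,699.25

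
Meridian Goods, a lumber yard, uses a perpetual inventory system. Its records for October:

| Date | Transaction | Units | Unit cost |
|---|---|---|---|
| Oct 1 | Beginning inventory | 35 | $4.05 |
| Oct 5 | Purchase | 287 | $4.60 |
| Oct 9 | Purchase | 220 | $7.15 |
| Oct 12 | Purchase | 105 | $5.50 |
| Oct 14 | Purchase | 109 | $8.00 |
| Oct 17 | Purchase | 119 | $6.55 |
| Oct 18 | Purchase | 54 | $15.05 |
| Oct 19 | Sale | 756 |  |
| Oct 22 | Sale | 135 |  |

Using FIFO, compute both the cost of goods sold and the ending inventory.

COGS = $5,504.70; ending inventory = $571.90

Oct 19, 756 sold [FIFO — oldest first]: 35 @ $4.05 + 287 @ $4.60 + 220 @ $7.15 + 105 @ $5.50 + 109 @ $8.00 = $4,484.45
Oct 22, 135 sold [FIFO — oldest first]: 119 @ $6.55 + 16 @ $15.05 = $1,020.25
Total COGS = $4,484.45 + $1,020.25 = $5,504.70
Ending inventory: 38 @ $15.05 = $571.90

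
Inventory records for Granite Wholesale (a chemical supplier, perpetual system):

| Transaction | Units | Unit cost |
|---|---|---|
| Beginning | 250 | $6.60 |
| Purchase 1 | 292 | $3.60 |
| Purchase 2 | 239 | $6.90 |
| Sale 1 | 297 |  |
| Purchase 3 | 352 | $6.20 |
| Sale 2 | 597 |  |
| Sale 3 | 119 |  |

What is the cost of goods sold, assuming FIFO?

Sale 1 (297) [FIFO — oldest first]: 250 @ $6.60 + 47 @ $3.60 = $1,819.20
Sale 2 (597) [FIFO — oldest first]: 245 @ $3.60 + 239 @ $6.90 + 113 @ $6.20 = $3,231.70
Sale 3 (119) [FIFO — oldest first]: 119 @ $6.20 = $737.80
Total COGS = $1,819.20 + $3,231.70 + $737.80 = $5,788.70
Ending inventory: 120 @ $6.20 = $744.00

COGS = $5,788.70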